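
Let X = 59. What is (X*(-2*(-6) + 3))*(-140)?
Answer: -123900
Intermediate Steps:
(X*(-2*(-6) + 3))*(-140) = (59*(-2*(-6) + 3))*(-140) = (59*(12 + 3))*(-140) = (59*15)*(-140) = 885*(-140) = -123900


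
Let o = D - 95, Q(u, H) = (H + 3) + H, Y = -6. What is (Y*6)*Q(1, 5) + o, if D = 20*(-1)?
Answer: -583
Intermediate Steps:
D = -20
Q(u, H) = 3 + 2*H (Q(u, H) = (3 + H) + H = 3 + 2*H)
o = -115 (o = -20 - 95 = -115)
(Y*6)*Q(1, 5) + o = (-6*6)*(3 + 2*5) - 115 = -36*(3 + 10) - 115 = -36*13 - 115 = -468 - 115 = -583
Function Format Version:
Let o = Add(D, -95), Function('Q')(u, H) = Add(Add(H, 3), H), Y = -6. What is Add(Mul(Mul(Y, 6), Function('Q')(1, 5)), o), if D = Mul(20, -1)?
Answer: -583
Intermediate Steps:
D = -20
Function('Q')(u, H) = Add(3, Mul(2, H)) (Function('Q')(u, H) = Add(Add(3, H), H) = Add(3, Mul(2, H)))
o = -115 (o = Add(-20, -95) = -115)
Add(Mul(Mul(Y, 6), Function('Q')(1, 5)), o) = Add(Mul(Mul(-6, 6), Add(3, Mul(2, 5))), -115) = Add(Mul(-36, Add(3, 10)), -115) = Add(Mul(-36, 13), -115) = Add(-468, -115) = -583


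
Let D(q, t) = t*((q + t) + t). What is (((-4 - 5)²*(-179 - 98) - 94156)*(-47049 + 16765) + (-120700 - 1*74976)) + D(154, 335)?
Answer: 3530982776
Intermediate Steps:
D(q, t) = t*(q + 2*t)
(((-4 - 5)²*(-179 - 98) - 94156)*(-47049 + 16765) + (-120700 - 1*74976)) + D(154, 335) = (((-4 - 5)²*(-179 - 98) - 94156)*(-47049 + 16765) + (-120700 - 1*74976)) + 335*(154 + 2*335) = (((-9)²*(-277) - 94156)*(-30284) + (-120700 - 74976)) + 335*(154 + 670) = ((81*(-277) - 94156)*(-30284) - 195676) + 335*824 = ((-22437 - 94156)*(-30284) - 195676) + 276040 = (-116593*(-30284) - 195676) + 276040 = (3530902412 - 195676) + 276040 = 3530706736 + 276040 = 3530982776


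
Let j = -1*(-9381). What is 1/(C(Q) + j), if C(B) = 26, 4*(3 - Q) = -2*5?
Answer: 1/9407 ≈ 0.00010630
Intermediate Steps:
Q = 11/2 (Q = 3 - (-1)*5/2 = 3 - ¼*(-10) = 3 + 5/2 = 11/2 ≈ 5.5000)
j = 9381
1/(C(Q) + j) = 1/(26 + 9381) = 1/9407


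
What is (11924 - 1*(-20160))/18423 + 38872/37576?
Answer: 240215905/86532831 ≈ 2.7760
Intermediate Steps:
(11924 - 1*(-20160))/18423 + 38872/37576 = (11924 + 20160)*(1/18423) + 38872*(1/37576) = 32084*(1/18423) + 4859/4697 = 32084/18423 + 4859/4697 = 240215905/86532831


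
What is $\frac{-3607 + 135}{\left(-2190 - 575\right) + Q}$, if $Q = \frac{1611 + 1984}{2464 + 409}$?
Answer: $\frac{4987528}{3970125} \approx 1.2563$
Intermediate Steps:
$Q = \frac{3595}{2873} \approx 1.2513$
$\frac{-3607 + 135}{\left(-2190 - 575\right) + Q} = \frac{-3607 + 135}{\left(-2190 - 575\right) + \frac{3595}{2873}} = - \frac{3472}{\left(-2190 - 575\right) + \frac{3595}{2873}} = - \frac{3472}{-2765 + \frac{3595}{2873}} = - \frac{3472}{- \frac{7940250}{2873}} = \left(-3472\right) \left(- \frac{2873}{7940250}\right) = \frac{4987528}{3970125}$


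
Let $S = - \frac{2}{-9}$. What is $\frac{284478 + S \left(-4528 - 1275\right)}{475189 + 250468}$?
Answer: $\frac{2548696}{6530913} \approx 0.39025$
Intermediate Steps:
$S = \frac{2}{9}$ ($S = \left(-2\right) \left(- \frac{1}{9}\right) = \frac{2}{9} \approx 0.22222$)
$\frac{284478 + S \left(-4528 - 1275\right)}{475189 + 250468} = \frac{284478 + \frac{2 \left(-4528 - 1275\right)}{9}}{475189 + 250468} = \frac{284478 + \frac{2 \left(-4528 - 1275\right)}{9}}{725657} = \left(284478 + \frac{2}{9} \left(-5803\right)\right) \frac{1}{725657} = \left(284478 - \frac{11606}{9}\right) \frac{1}{725657} = \frac{2548696}{9} \cdot \frac{1}{725657} = \frac{2548696}{6530913}$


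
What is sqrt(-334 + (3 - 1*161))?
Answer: 2*I*sqrt(123) ≈ 22.181*I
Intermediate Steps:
sqrt(-334 + (3 - 1*161)) = sqrt(-334 + (3 - 161)) = sqrt(-334 - 158) = sqrt(-492) = 2*I*sqrt(123)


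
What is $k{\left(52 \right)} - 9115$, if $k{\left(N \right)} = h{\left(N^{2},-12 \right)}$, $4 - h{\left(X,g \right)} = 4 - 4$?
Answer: $-9111$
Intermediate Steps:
$h{\left(X,g \right)} = 4$ ($h{\left(X,g \right)} = 4 - \left(4 - 4\right) = 4 - 0 = 4 + 0 = 4$)
$k{\left(N \right)} = 4$
$k{\left(52 \right)} - 9115 = 4 - 9115 = -9111$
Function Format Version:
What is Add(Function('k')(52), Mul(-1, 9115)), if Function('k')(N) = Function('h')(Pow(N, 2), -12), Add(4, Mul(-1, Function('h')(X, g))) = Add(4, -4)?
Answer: -9111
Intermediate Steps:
Function('h')(X, g) = 4 (Function('h')(X, g) = Add(4, Mul(-1, Add(4, -4))) = Add(4, Mul(-1, 0)) = Add(4, 0) = 4)
Function('k')(N) = 4
Add(Function('k')(52), Mul(-1, 9115)) = Add(4, Mul(-1, 9115)) = Add(4, -9115) = -9111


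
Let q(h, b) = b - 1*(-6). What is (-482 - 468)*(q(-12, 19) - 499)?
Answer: 450300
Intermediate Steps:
q(h, b) = 6 + b (q(h, b) = b + 6 = 6 + b)
(-482 - 468)*(q(-12, 19) - 499) = (-482 - 468)*((6 + 19) - 499) = -950*(25 - 499) = -950*(-474) = 450300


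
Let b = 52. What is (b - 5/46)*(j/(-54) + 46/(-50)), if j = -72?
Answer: 73997/3450 ≈ 21.448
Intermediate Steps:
(b - 5/46)*(j/(-54) + 46/(-50)) = (52 - 5/46)*(-72/(-54) + 46/(-50)) = (52 - 5*1/46)*(-72*(-1/54) + 46*(-1/50)) = (52 - 5/46)*(4/3 - 23/25) = (2387/46)*(31/75) = 73997/3450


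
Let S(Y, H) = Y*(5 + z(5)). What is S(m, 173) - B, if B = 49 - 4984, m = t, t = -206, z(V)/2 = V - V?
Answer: 3905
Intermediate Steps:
z(V) = 0 (z(V) = 2*(V - V) = 2*0 = 0)
m = -206
S(Y, H) = 5*Y (S(Y, H) = Y*(5 + 0) = Y*5 = 5*Y)
B = -4935
S(m, 173) - B = 5*(-206) - 1*(-4935) = -1030 + 4935 = 3905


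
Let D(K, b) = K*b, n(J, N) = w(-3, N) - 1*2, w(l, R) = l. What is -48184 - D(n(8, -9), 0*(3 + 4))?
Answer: -48184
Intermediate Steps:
n(J, N) = -5 (n(J, N) = -3 - 1*2 = -3 - 2 = -5)
-48184 - D(n(8, -9), 0*(3 + 4)) = -48184 - (-5)*0*(3 + 4) = -48184 - (-5)*0*7 = -48184 - (-5)*0 = -48184 - 1*0 = -48184 + 0 = -48184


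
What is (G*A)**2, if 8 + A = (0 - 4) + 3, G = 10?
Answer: 8100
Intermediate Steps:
A = -9 (A = -8 + ((0 - 4) + 3) = -8 + (-4 + 3) = -8 - 1 = -9)
(G*A)**2 = (10*(-9))**2 = (-90)**2 = 8100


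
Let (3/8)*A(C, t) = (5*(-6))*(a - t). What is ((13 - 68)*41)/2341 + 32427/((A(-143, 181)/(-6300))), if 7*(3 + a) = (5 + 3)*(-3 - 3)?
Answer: -167397144155/12510304 ≈ -13381.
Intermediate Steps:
a = -69/7 (a = -3 + ((5 + 3)*(-3 - 3))/7 = -3 + (8*(-6))/7 = -3 + (⅐)*(-48) = -3 - 48/7 = -69/7 ≈ -9.8571)
A(C, t) = 5520/7 + 80*t (A(C, t) = 8*((5*(-6))*(-69/7 - t))/3 = 8*(-30*(-69/7 - t))/3 = 8*(2070/7 + 30*t)/3 = 5520/7 + 80*t)
((13 - 68)*41)/2341 + 32427/((A(-143, 181)/(-6300))) = ((13 - 68)*41)/2341 + 32427/(((5520/7 + 80*181)/(-6300))) = -55*41*(1/2341) + 32427/(((5520/7 + 14480)*(-1/6300))) = -2255*1/2341 + 32427/(((106880/7)*(-1/6300))) = -2255/2341 + 32427/(-5344/2205) = -2255/2341 + 32427*(-2205/5344) = -2255/2341 - 71501535/5344 = -167397144155/12510304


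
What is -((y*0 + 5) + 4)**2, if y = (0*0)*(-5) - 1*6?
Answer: -81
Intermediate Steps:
y = -6 (y = 0*(-5) - 6 = 0 - 6 = -6)
-((y*0 + 5) + 4)**2 = -((-6*0 + 5) + 4)**2 = -((0 + 5) + 4)**2 = -(5 + 4)**2 = -1*9**2 = -1*81 = -81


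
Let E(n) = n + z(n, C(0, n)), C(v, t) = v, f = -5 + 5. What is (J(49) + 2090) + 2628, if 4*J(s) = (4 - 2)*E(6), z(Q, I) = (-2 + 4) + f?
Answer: 4722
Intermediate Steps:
f = 0
z(Q, I) = 2 (z(Q, I) = (-2 + 4) + 0 = 2 + 0 = 2)
E(n) = 2 + n (E(n) = n + 2 = 2 + n)
J(s) = 4 (J(s) = ((4 - 2)*(2 + 6))/4 = (2*8)/4 = (¼)*16 = 4)
(J(49) + 2090) + 2628 = (4 + 2090) + 2628 = 2094 + 2628 = 4722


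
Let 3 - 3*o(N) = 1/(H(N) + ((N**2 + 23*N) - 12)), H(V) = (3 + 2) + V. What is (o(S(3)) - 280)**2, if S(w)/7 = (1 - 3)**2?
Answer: 1470917798596/18896409 ≈ 77841.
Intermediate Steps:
S(w) = 28 (S(w) = 7*(1 - 3)**2 = 7*(-2)**2 = 7*4 = 28)
H(V) = 5 + V
o(N) = 1 - 1/(3*(-7 + N**2 + 24*N)) (o(N) = 1 - 1/(3*((5 + N) + ((N**2 + 23*N) - 12))) = 1 - 1/(3*((5 + N) + (-12 + N**2 + 23*N))) = 1 - 1/(3*(-7 + N**2 + 24*N)))
(o(S(3)) - 280)**2 = ((-22/3 + 28**2 + 24*28)/(-7 + 28**2 + 24*28) - 280)**2 = ((-22/3 + 784 + 672)/(-7 + 784 + 672) - 280)**2 = ((4346/3)/1449 - 280)**2 = ((1/1449)*(4346/3) - 280)**2 = (4346/4347 - 280)**2 = (-1212814/4347)**2 = 1470917798596/18896409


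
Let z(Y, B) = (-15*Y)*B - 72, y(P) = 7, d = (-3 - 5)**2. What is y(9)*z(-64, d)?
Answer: 429576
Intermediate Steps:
d = 64 (d = (-8)**2 = 64)
z(Y, B) = -72 - 15*B*Y (z(Y, B) = -15*B*Y - 72 = -72 - 15*B*Y)
y(9)*z(-64, d) = 7*(-72 - 15*64*(-64)) = 7*(-72 + 61440) = 7*61368 = 429576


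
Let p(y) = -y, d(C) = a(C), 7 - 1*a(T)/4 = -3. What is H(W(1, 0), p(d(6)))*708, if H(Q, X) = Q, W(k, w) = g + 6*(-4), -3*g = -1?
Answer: -16756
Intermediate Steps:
g = 1/3 (g = -1/3*(-1) = 1/3 ≈ 0.33333)
a(T) = 40 (a(T) = 28 - 4*(-3) = 28 + 12 = 40)
d(C) = 40
W(k, w) = -71/3 (W(k, w) = 1/3 + 6*(-4) = 1/3 - 24 = -71/3)
H(W(1, 0), p(d(6)))*708 = -71/3*708 = -16756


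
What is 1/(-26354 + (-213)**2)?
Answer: 1/19015 ≈ 5.2590e-5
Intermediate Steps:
1/(-26354 + (-213)**2) = 1/(-26354 + 45369) = 1/19015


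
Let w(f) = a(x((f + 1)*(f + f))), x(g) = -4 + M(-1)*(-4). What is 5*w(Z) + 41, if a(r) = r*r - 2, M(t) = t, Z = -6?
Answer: 31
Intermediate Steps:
x(g) = 0 (x(g) = -4 - 1*(-4) = -4 + 4 = 0)
a(r) = -2 + r² (a(r) = r² - 2 = -2 + r²)
w(f) = -2 (w(f) = -2 + 0² = -2 + 0 = -2)
5*w(Z) + 41 = 5*(-2) + 41 = -10 + 41 = 31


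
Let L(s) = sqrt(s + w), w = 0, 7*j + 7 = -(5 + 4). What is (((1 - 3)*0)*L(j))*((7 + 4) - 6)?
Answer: 0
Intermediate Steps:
j = -16/7 (j = -1 + (-(5 + 4))/7 = -1 + (-1*9)/7 = -1 + (1/7)*(-9) = -1 - 9/7 = -16/7 ≈ -2.2857)
L(s) = sqrt(s) (L(s) = sqrt(s + 0) = sqrt(s))
(((1 - 3)*0)*L(j))*((7 + 4) - 6) = (((1 - 3)*0)*sqrt(-16/7))*((7 + 4) - 6) = ((-2*0)*(4*I*sqrt(7)/7))*(11 - 6) = (0*(4*I*sqrt(7)/7))*5 = 0*5 = 0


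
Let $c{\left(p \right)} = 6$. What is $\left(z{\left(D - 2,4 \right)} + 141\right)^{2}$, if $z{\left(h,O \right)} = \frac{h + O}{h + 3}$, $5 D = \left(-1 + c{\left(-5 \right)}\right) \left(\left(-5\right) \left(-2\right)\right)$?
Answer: $\frac{2442969}{121} \approx 20190.0$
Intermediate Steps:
$D = 10$ ($D = \frac{\left(-1 + 6\right) \left(\left(-5\right) \left(-2\right)\right)}{5} = \frac{5 \cdot 10}{5} = \frac{1}{5} \cdot 50 = 10$)
$z{\left(h,O \right)} = \frac{O + h}{3 + h}$
$\left(z{\left(D - 2,4 \right)} + 141\right)^{2} = \left(\frac{4 + \left(10 - 2\right)}{3 + \left(10 - 2\right)} + 141\right)^{2} = \left(\frac{4 + 8}{3 + 8} + 141\right)^{2} = \left(\frac{1}{11} \cdot 12 + 141\right)^{2} = \left(\frac{12}{11} + 141\right)^{2} = \left(\frac{1563}{11}\right)^{2} = \frac{2442969}{121}$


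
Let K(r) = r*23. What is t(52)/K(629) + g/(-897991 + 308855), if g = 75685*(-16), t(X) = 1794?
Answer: 50477903/23160409 ≈ 2.1795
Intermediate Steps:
g = -1210960
K(r) = 23*r
t(52)/K(629) + g/(-897991 + 308855) = 1794/((23*629)) - 1210960/(-897991 + 308855) = 1794/14467 - 1210960/(-589136) = 1794*(1/14467) - 1210960*(-1/589136) = 78/629 + 75685/36821 = 50477903/23160409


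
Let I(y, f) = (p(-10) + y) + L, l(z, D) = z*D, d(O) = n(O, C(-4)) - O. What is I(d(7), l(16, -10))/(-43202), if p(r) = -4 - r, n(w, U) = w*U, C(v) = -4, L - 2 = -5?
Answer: 16/21601 ≈ 0.00074071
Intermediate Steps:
L = -3 (L = 2 - 5 = -3)
n(w, U) = U*w
d(O) = -5*O (d(O) = -4*O - O = -5*O)
l(z, D) = D*z
I(y, f) = 3 + y (I(y, f) = ((-4 - 1*(-10)) + y) - 3 = ((-4 + 10) + y) - 3 = (6 + y) - 3 = 3 + y)
I(d(7), l(16, -10))/(-43202) = (3 - 5*7)/(-43202) = (3 - 35)*(-1/43202) = -32*(-1/43202) = 16/21601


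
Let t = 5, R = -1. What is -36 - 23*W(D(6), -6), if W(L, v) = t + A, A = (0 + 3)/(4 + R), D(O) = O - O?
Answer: -174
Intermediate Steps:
D(O) = 0
A = 1 (A = (0 + 3)/(4 - 1) = 3/3 = 3*(1/3) = 1)
W(L, v) = 6 (W(L, v) = 5 + 1 = 6)
-36 - 23*W(D(6), -6) = -36 - 23*6 = -36 - 138 = -174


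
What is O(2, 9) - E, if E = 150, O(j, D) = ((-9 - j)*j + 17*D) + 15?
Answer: -4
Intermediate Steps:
O(j, D) = 15 + 17*D + j*(-9 - j) (O(j, D) = (j*(-9 - j) + 17*D) + 15 = (17*D + j*(-9 - j)) + 15 = 15 + 17*D + j*(-9 - j))
O(2, 9) - E = (15 - 1*2² - 9*2 + 17*9) - 1*150 = (15 - 1*4 - 18 + 153) - 150 = (15 - 4 - 18 + 153) - 150 = 146 - 150 = -4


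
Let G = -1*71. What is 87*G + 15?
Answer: -6162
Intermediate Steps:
G = -71
87*G + 15 = 87*(-71) + 15 = -6177 + 15 = -6162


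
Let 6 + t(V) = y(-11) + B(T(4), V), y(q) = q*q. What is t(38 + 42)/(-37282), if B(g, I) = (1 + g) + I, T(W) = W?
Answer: -100/18641 ≈ -0.0053645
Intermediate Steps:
B(g, I) = 1 + I + g
y(q) = q**2
t(V) = 120 + V (t(V) = -6 + ((-11)**2 + (1 + V + 4)) = -6 + (121 + (5 + V)) = -6 + (126 + V) = 120 + V)
t(38 + 42)/(-37282) = (120 + (38 + 42))/(-37282) = (120 + 80)*(-1/37282) = 200*(-1/37282) = -100/18641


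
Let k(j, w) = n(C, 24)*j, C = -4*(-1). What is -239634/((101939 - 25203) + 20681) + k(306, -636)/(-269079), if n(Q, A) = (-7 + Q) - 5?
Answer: -21414000090/8737622981 ≈ -2.4508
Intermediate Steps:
C = 4
n(Q, A) = -12 + Q
k(j, w) = -8*j (k(j, w) = (-12 + 4)*j = -8*j)
-239634/((101939 - 25203) + 20681) + k(306, -636)/(-269079) = -239634/((101939 - 25203) + 20681) - 8*306/(-269079) = -239634/(76736 + 20681) - 2448*(-1/269079) = -239634/97417 + 816/89693 = -21414000090/8737622981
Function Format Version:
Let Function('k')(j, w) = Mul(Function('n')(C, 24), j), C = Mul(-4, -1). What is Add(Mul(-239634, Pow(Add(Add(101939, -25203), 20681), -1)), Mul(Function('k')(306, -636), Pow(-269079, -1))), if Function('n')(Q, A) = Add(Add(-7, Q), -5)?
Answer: Rational(-21414000090, 8737622981) ≈ -2.4508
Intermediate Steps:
C = 4
Function('n')(Q, A) = Add(-12, Q)
Function('k')(j, w) = Mul(-8, j) (Function('k')(j, w) = Mul(Add(-12, 4), j) = Mul(-8, j))
Add(Mul(-239634, Pow(Add(Add(101939, -25203), 20681), -1)), Mul(Function('k')(306, -636), Pow(-269079, -1))) = Add(Mul(-239634, Pow(Add(Add(101939, -25203), 20681), -1)), Mul(Mul(-8, 306), Pow(-269079, -1))) = Add(Mul(-239634, Pow(Add(76736, 20681), -1)), Mul(-2448, Rational(-1, 269079))) = Add(Mul(-239634, Pow(97417, -1)), Rational(816, 89693)) = Add(Mul(-239634, Rational(1, 97417)), Rational(816, 89693)) = Add(Rational(-239634, 97417), Rational(816, 89693)) = Rational(-21414000090, 8737622981)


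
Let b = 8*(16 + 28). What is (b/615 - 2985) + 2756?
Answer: -140483/615 ≈ -228.43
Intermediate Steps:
b = 352 (b = 8*44 = 352)
(b/615 - 2985) + 2756 = (352/615 - 2985) + 2756 = -1835423/615 + 2756 = -140483/615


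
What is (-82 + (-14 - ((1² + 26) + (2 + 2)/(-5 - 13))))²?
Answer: 1221025/81 ≈ 15074.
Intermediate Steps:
(-82 + (-14 - ((1² + 26) + (2 + 2)/(-5 - 13))))² = (-82 + (-14 - ((1 + 26) + 4/(-18))))² = (-82 + (-14 - (27 + 4*(-1/18))))² = (-82 + (-14 - (27 - 2/9)))² = (-82 + (-14 - 1*241/9))² = (-82 + (-14 - 241/9))² = (-82 - 367/9)² = (-1105/9)² = 1221025/81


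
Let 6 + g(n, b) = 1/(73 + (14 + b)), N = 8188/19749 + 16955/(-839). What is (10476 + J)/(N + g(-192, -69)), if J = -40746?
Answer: 3009336425820/2558823037 ≈ 1176.1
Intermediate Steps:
N = -327974563/16569411 (N = 8188*(1/19749) + 16955*(-1/839) = 8188/19749 - 16955/839 = -327974563/16569411 ≈ -19.794)
g(n, b) = -6 + 1/(87 + b) (g(n, b) = -6 + 1/(73 + (14 + b)) = -6 + 1/(87 + b))
(10476 + J)/(N + g(-192, -69)) = (10476 - 40746)/(-327974563/16569411 + (-521 - 6*(-69))/(87 - 69)) = -30270/(-327974563/16569411 + (-521 + 414)/18) = -30270/(-327974563/16569411 + (1/18)*(-107)) = -30270/(-327974563/16569411 - 107/18) = -30270/(-2558823037/99416466) = -30270*(-99416466/2558823037) = 3009336425820/2558823037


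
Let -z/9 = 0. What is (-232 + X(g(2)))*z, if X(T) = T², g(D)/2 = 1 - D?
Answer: 0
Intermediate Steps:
g(D) = 2 - 2*D (g(D) = 2*(1 - D) = 2 - 2*D)
z = 0 (z = -9*0 = 0)
(-232 + X(g(2)))*z = (-232 + (2 - 2*2)²)*0 = (-232 + (2 - 4)²)*0 = (-232 + (-2)²)*0 = (-232 + 4)*0 = -228*0 = 0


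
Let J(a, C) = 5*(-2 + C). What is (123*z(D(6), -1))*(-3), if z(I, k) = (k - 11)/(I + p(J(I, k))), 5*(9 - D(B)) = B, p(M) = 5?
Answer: 5535/16 ≈ 345.94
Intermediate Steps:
J(a, C) = -10 + 5*C
D(B) = 9 - B/5
z(I, k) = (-11 + k)/(5 + I) (z(I, k) = (k - 11)/(I + 5) = (-11 + k)/(5 + I))
(123*z(D(6), -1))*(-3) = (123*((-11 - 1)/(5 + (9 - 1/5*6))))*(-3) = (123*(-12/(5 + (9 - 6/5))))*(-3) = (123*(-12/(5 + 39/5)))*(-3) = (123*(-12/(64/5)))*(-3) = (123*((5/64)*(-12)))*(-3) = (123*(-15/16))*(-3) = -1845/16*(-3) = 5535/16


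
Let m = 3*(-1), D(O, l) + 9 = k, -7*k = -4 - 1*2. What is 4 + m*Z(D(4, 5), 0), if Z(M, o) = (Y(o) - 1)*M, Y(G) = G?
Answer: -143/7 ≈ -20.429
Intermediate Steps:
k = 6/7 (k = -(-4 - 1*2)/7 = -(-4 - 2)/7 = -1/7*(-6) = 6/7 ≈ 0.85714)
D(O, l) = -57/7 (D(O, l) = -9 + 6/7 = -57/7)
Z(M, o) = M*(-1 + o) (Z(M, o) = (o - 1)*M = (-1 + o)*M = M*(-1 + o))
m = -3
4 + m*Z(D(4, 5), 0) = 4 - (-171)*(-1 + 0)/7 = 4 - (-171)*(-1)/7 = 4 - 3*57/7 = 4 - 171/7 = -143/7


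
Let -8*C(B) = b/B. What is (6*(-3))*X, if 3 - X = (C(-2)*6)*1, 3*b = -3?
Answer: -243/4 ≈ -60.750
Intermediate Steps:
b = -1 (b = (⅓)*(-3) = -1)
C(B) = 1/(8*B) (C(B) = -(-1)/(8*B) = 1/(8*B))
X = 27/8 (X = 3 - ((⅛)/(-2))*6 = 3 - ((⅛)*(-½))*6 = 3 - (-1/16*6) = 3 - (-3)/8 = 3 - 1*(-3/8) = 3 + 3/8 = 27/8 ≈ 3.3750)
(6*(-3))*X = (6*(-3))*(27/8) = -18*27/8 = -243/4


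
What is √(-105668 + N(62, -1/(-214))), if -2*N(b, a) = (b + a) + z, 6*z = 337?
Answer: I*√43576898538/642 ≈ 325.16*I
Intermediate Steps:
z = 337/6 (z = (⅙)*337 = 337/6 ≈ 56.167)
N(b, a) = -337/12 - a/2 - b/2 (N(b, a) = -((b + a) + 337/6)/2 = -((a + b) + 337/6)/2 = -(337/6 + a + b)/2 = -337/12 - a/2 - b/2)
√(-105668 + N(62, -1/(-214))) = √(-105668 + (-337/12 - (-1)/(2*(-214)) - ½*62)) = √(-105668 + (-337/12 - (-1)*(-1)/(2*214) - 31)) = √(-105668 + (-337/12 - ½*1/214 - 31)) = √(-105668 + (-337/12 - 1/428 - 31)) = √(-105668 - 37933/642) = √(-67876789/642) = I*√43576898538/642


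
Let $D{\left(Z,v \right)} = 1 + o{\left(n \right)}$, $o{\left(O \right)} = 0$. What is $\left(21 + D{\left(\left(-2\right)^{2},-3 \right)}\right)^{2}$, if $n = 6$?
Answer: $484$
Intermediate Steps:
$D{\left(Z,v \right)} = 1$ ($D{\left(Z,v \right)} = 1 + 0 = 1$)
$\left(21 + D{\left(\left(-2\right)^{2},-3 \right)}\right)^{2} = \left(21 + 1\right)^{2} = 22^{2} = 484$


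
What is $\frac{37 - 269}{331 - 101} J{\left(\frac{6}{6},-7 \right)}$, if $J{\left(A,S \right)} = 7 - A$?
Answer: $- \frac{696}{115} \approx -6.0522$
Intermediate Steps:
$\frac{37 - 269}{331 - 101} J{\left(\frac{6}{6},-7 \right)} = \frac{37 - 269}{331 - 101} \left(7 - \frac{6}{6}\right) = - \frac{232}{230} \left(7 - 6 \cdot \frac{1}{6}\right) = \left(-232\right) \frac{1}{230} \left(7 - 1\right) = - \frac{116 \left(7 - 1\right)}{115} = \left(- \frac{116}{115}\right) 6 = - \frac{696}{115}$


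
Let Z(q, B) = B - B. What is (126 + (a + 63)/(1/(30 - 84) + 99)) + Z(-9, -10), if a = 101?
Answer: 682326/5345 ≈ 127.66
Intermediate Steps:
Z(q, B) = 0
(126 + (a + 63)/(1/(30 - 84) + 99)) + Z(-9, -10) = (126 + (101 + 63)/(1/(30 - 84) + 99)) + 0 = (126 + 164/(1/(-54) + 99)) + 0 = (126 + 164/(-1/54 + 99)) + 0 = (126 + 164/(5345/54)) + 0 = (126 + 164*(54/5345)) + 0 = (126 + 8856/5345) + 0 = 682326/5345 + 0 = 682326/5345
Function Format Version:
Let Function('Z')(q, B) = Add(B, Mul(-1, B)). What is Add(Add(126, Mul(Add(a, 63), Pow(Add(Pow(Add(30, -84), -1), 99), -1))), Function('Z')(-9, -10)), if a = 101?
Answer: Rational(682326, 5345) ≈ 127.66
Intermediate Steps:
Function('Z')(q, B) = 0
Add(Add(126, Mul(Add(a, 63), Pow(Add(Pow(Add(30, -84), -1), 99), -1))), Function('Z')(-9, -10)) = Add(Add(126, Mul(Add(101, 63), Pow(Add(Pow(Add(30, -84), -1), 99), -1))), 0) = Add(Add(126, Mul(164, Pow(Add(Pow(-54, -1), 99), -1))), 0) = Add(Add(126, Mul(164, Pow(Add(Rational(-1, 54), 99), -1))), 0) = Add(Add(126, Mul(164, Pow(Rational(5345, 54), -1))), 0) = Add(Add(126, Mul(164, Rational(54, 5345))), 0) = Add(Add(126, Rational(8856, 5345)), 0) = Add(Rational(682326, 5345), 0) = Rational(682326, 5345)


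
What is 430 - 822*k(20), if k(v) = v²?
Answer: -328370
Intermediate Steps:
430 - 822*k(20) = 430 - 822*20² = 430 - 822*400 = 430 - 328800 = -328370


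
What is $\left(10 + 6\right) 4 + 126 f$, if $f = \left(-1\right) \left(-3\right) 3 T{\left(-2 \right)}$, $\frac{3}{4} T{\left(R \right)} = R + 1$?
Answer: $-1448$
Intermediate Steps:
$T{\left(R \right)} = \frac{4}{3} + \frac{4 R}{3}$ ($T{\left(R \right)} = \frac{4 \left(R + 1\right)}{3} = \frac{4 \left(1 + R\right)}{3} = \frac{4}{3} + \frac{4 R}{3}$)
$f = -12$ ($f = \left(-1\right) \left(-3\right) 3 \left(\frac{4}{3} + \frac{4}{3} \left(-2\right)\right) = 3 \cdot 3 \left(\frac{4}{3} - \frac{8}{3}\right) = 9 \left(- \frac{4}{3}\right) = -12$)
$\left(10 + 6\right) 4 + 126 f = \left(10 + 6\right) 4 + 126 \left(-12\right) = 16 \cdot 4 - 1512 = 64 - 1512 = -1448$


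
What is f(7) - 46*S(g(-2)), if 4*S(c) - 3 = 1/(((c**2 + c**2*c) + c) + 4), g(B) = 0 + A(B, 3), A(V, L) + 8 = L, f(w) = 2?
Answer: -3271/101 ≈ -32.386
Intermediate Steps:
A(V, L) = -8 + L
g(B) = -5 (g(B) = 0 + (-8 + 3) = 0 - 5 = -5)
S(c) = 3/4 + 1/(4*(4 + c + c**2 + c**3)) (S(c) = 3/4 + 1/(4*(((c**2 + c**2*c) + c) + 4)) = 3/4 + 1/(4*(((c**2 + c**3) + c) + 4)) = 3/4 + 1/(4*((c + c**2 + c**3) + 4)) = 3/4 + 1/(4*(4 + c + c**2 + c**3)))
f(7) - 46*S(g(-2)) = 2 - 23*(13 + 3*(-5) + 3*(-5)**2 + 3*(-5)**3)/(2*(4 - 5 + (-5)**2 + (-5)**3)) = 2 - 23*(13 - 15 + 3*25 + 3*(-125))/(2*(4 - 5 + 25 - 125)) = 2 - 23*(13 - 15 + 75 - 375)/(2*(-101)) = 2 - 23*(-1)*(-302)/(2*101) = 2 - 46*151/202 = 2 - 3473/101 = -3271/101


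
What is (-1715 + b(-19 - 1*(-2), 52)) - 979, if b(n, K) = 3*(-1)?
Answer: -2697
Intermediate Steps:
b(n, K) = -3
(-1715 + b(-19 - 1*(-2), 52)) - 979 = (-1715 - 3) - 979 = -1718 - 979 = -2697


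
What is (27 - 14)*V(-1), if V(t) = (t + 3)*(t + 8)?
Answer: 182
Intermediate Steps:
V(t) = (3 + t)*(8 + t)
(27 - 14)*V(-1) = (27 - 14)*(24 + (-1)² + 11*(-1)) = 13*(24 + 1 - 11) = 13*14 = 182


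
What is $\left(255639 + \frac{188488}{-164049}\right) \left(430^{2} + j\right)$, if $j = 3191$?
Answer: $\frac{2629332479300631}{54683} \approx 4.8083 \cdot 10^{10}$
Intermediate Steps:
$\left(255639 + \frac{188488}{-164049}\right) \left(430^{2} + j\right) = \left(255639 + \frac{188488}{-164049}\right) \left(430^{2} + 3191\right) = \left(255639 + 188488 \left(- \frac{1}{164049}\right)\right) \left(184900 + 3191\right) = \left(255639 - \frac{188488}{164049}\right) 188091 = \frac{41937133823}{164049} \cdot 188091 = \frac{2629332479300631}{54683}$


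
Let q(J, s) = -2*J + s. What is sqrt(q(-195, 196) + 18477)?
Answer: sqrt(19063) ≈ 138.07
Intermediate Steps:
q(J, s) = s - 2*J
sqrt(q(-195, 196) + 18477) = sqrt((196 - 2*(-195)) + 18477) = sqrt((196 + 390) + 18477) = sqrt(586 + 18477) = sqrt(19063)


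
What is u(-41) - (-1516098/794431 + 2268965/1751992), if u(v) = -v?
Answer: 478669111173/11502783112 ≈ 41.613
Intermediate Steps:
u(-41) - (-1516098/794431 + 2268965/1751992) = -1*(-41) - (-1516098/794431 + 2268965/1751992) = 41 - (-1516098*1/794431 + 2268965*(1/1751992)) = 41 - (-1516098/794431 + 2268965/1751992) = 41 - 1*(-7055003581/11502783112) = 41 + 7055003581/11502783112 = 478669111173/11502783112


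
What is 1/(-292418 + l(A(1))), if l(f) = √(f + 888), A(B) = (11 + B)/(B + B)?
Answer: -146209/42754142915 - √894/85508285830 ≈ -3.4201e-6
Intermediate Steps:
A(B) = (11 + B)/(2*B) (A(B) = (11 + B)/((2*B)) = (11 + B)*(1/(2*B)) = (11 + B)/(2*B))
l(f) = √(888 + f)
1/(-292418 + l(A(1))) = 1/(-292418 + √(888 + (½)*(11 + 1)/1)) = 1/(-292418 + √(888 + (½)*1*12)) = 1/(-292418 + √(888 + 6)) = 1/(-292418 + √894)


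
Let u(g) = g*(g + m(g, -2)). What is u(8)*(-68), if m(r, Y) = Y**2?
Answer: -6528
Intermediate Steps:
u(g) = g*(4 + g) (u(g) = g*(g + (-2)**2) = g*(g + 4) = g*(4 + g))
u(8)*(-68) = (8*(4 + 8))*(-68) = (8*12)*(-68) = 96*(-68) = -6528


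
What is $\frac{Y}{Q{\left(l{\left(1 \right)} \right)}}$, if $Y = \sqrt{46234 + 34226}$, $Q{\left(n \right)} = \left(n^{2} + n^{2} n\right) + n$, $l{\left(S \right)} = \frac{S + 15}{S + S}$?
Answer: $\frac{3 \sqrt{2235}}{292} \approx 0.48571$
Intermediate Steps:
$l{\left(S \right)} = \frac{15 + S}{2 S}$
$Q{\left(n \right)} = n + n^{2} + n^{3}$ ($Q{\left(n \right)} = \left(n^{2} + n^{3}\right) + n = n + n^{2} + n^{3}$)
$Y = 6 \sqrt{2235}$ ($Y = \sqrt{80460} = 6 \sqrt{2235} \approx 283.65$)
$\frac{Y}{Q{\left(l{\left(1 \right)} \right)}} = \frac{6 \sqrt{2235}}{\frac{15 + 1}{2 \cdot 1} \left(1 + \frac{15 + 1}{2 \cdot 1} + \left(\frac{15 + 1}{2 \cdot 1}\right)^{2}\right)} = \frac{6 \sqrt{2235}}{\frac{1}{2} \cdot 1 \cdot 16 \left(1 + \frac{1}{2} \cdot 1 \cdot 16 + \left(\frac{1}{2} \cdot 1 \cdot 16\right)^{2}\right)} = \frac{6 \sqrt{2235}}{8 \left(1 + 8 + 8^{2}\right)} = \frac{6 \sqrt{2235}}{8 \left(1 + 8 + 64\right)} = \frac{6 \sqrt{2235}}{8 \cdot 73} = \frac{6 \sqrt{2235}}{584} = 6 \sqrt{2235} \cdot \frac{1}{584} = \frac{3 \sqrt{2235}}{292}$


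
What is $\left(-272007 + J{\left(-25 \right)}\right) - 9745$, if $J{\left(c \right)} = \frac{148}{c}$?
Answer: $- \frac{7043948}{25} \approx -2.8176 \cdot 10^{5}$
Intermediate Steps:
$\left(-272007 + J{\left(-25 \right)}\right) - 9745 = \left(-272007 + \frac{148}{-25}\right) - 9745 = \left(-272007 + 148 \left(- \frac{1}{25}\right)\right) - 9745 = \left(-272007 - \frac{148}{25}\right) - 9745 = - \frac{6800323}{25} - 9745 = - \frac{7043948}{25}$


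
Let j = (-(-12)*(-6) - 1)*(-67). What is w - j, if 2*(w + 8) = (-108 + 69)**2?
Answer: -8277/2 ≈ -4138.5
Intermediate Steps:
w = 1505/2 (w = -8 + (-108 + 69)**2/2 = -8 + (1/2)*(-39)**2 = -8 + (1/2)*1521 = -8 + 1521/2 = 1505/2 ≈ 752.50)
j = 4891 (j = (-3*24 - 1)*(-67) = (-72 - 1)*(-67) = -73*(-67) = 4891)
w - j = 1505/2 - 1*4891 = 1505/2 - 4891 = -8277/2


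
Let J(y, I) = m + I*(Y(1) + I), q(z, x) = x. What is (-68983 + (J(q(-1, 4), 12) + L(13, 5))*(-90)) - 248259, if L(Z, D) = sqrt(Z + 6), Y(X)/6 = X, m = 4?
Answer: -337042 - 90*sqrt(19) ≈ -3.3743e+5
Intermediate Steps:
Y(X) = 6*X
L(Z, D) = sqrt(6 + Z)
J(y, I) = 4 + I*(6 + I) (J(y, I) = 4 + I*(6*1 + I) = 4 + I*(6 + I))
(-68983 + (J(q(-1, 4), 12) + L(13, 5))*(-90)) - 248259 = (-68983 + ((4 + 12**2 + 6*12) + sqrt(6 + 13))*(-90)) - 248259 = (-68983 + ((4 + 144 + 72) + sqrt(19))*(-90)) - 248259 = (-68983 + (220 + sqrt(19))*(-90)) - 248259 = (-68983 + (-19800 - 90*sqrt(19))) - 248259 = (-88783 - 90*sqrt(19)) - 248259 = -337042 - 90*sqrt(19)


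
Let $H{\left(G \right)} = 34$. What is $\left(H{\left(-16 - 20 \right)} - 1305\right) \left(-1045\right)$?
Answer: $1328195$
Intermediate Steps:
$\left(H{\left(-16 - 20 \right)} - 1305\right) \left(-1045\right) = \left(34 - 1305\right) \left(-1045\right) = \left(-1271\right) \left(-1045\right) = 1328195$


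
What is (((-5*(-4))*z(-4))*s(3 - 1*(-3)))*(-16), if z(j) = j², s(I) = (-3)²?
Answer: -46080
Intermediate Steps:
s(I) = 9
(((-5*(-4))*z(-4))*s(3 - 1*(-3)))*(-16) = ((-5*(-4)*(-4)²)*9)*(-16) = ((20*16)*9)*(-16) = (320*9)*(-16) = 2880*(-16) = -46080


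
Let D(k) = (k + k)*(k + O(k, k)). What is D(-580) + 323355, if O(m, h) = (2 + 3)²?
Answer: 967155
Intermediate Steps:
O(m, h) = 25 (O(m, h) = 5² = 25)
D(k) = 2*k*(25 + k) (D(k) = (k + k)*(k + 25) = (2*k)*(25 + k) = 2*k*(25 + k))
D(-580) + 323355 = 2*(-580)*(25 - 580) + 323355 = 2*(-580)*(-555) + 323355 = 643800 + 323355 = 967155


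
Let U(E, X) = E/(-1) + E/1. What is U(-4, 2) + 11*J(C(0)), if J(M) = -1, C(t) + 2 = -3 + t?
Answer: -11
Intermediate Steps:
C(t) = -5 + t (C(t) = -2 + (-3 + t) = -5 + t)
U(E, X) = 0 (U(E, X) = E*(-1) + E*1 = -E + E = 0)
U(-4, 2) + 11*J(C(0)) = 0 + 11*(-1) = 0 - 11 = -11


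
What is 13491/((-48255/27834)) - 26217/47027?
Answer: -5886767682891/756429295 ≈ -7782.3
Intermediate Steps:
13491/((-48255/27834)) - 26217/47027 = 13491/((-48255*1/27834)) - 26217*1/47027 = 13491/(-16085/9278) - 26217/47027 = 13491*(-9278/16085) - 26217/47027 = -125169498/16085 - 26217/47027 = -5886767682891/756429295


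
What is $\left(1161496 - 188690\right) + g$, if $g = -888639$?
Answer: $84167$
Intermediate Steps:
$\left(1161496 - 188690\right) + g = \left(1161496 - 188690\right) - 888639 = 972806 - 888639 = 84167$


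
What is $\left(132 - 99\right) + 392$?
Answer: $425$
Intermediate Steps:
$\left(132 - 99\right) + 392 = 33 + 392 = 425$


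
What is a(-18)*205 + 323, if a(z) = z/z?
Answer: 528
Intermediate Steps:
a(z) = 1
a(-18)*205 + 323 = 1*205 + 323 = 205 + 323 = 528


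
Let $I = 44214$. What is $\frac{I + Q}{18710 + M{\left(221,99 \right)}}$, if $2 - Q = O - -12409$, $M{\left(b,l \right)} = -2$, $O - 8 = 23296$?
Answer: $\frac{8503}{18708} \approx 0.45451$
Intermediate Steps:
$O = 23304$ ($O = 8 + 23296 = 23304$)
$Q = -35711$ ($Q = 2 - \left(23304 - -12409\right) = 2 - \left(23304 + 12409\right) = 2 - 35713 = -35711$)
$\frac{I + Q}{18710 + M{\left(221,99 \right)}} = \frac{44214 - 35711}{18710 - 2} = \frac{8503}{18708}$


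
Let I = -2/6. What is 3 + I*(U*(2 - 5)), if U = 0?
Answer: 3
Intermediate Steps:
I = -⅓ (I = -2*⅙ = -⅓ ≈ -0.33333)
3 + I*(U*(2 - 5)) = 3 - 0*(2 - 5) = 3 - 0*(-3) = 3 - ⅓*0 = 3 + 0 = 3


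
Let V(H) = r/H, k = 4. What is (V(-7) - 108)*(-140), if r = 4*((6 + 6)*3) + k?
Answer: 18080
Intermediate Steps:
r = 148 (r = 4*((6 + 6)*3) + 4 = 4*(12*3) + 4 = 4*36 + 4 = 144 + 4 = 148)
V(H) = 148/H
(V(-7) - 108)*(-140) = (148/(-7) - 108)*(-140) = (148*(-⅐) - 108)*(-140) = (-148/7 - 108)*(-140) = -904/7*(-140) = 18080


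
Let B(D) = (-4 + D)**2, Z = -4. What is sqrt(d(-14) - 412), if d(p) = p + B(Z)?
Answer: I*sqrt(362) ≈ 19.026*I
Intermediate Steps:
d(p) = 64 + p (d(p) = p + (-4 - 4)**2 = p + (-8)**2 = p + 64 = 64 + p)
sqrt(d(-14) - 412) = sqrt((64 - 14) - 412) = sqrt(50 - 412) = sqrt(-362) = I*sqrt(362)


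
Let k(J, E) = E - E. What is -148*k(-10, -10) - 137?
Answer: -137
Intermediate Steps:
k(J, E) = 0
-148*k(-10, -10) - 137 = -148*0 - 137 = 0 - 137 = -137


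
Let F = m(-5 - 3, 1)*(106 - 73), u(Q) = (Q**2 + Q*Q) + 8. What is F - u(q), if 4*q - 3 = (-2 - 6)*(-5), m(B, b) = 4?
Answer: -857/8 ≈ -107.13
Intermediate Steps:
q = 43/4 (q = 3/4 + ((-2 - 6)*(-5))/4 = 3/4 + (-8*(-5))/4 = 3/4 + (1/4)*40 = 3/4 + 10 = 43/4 ≈ 10.750)
u(Q) = 8 + 2*Q**2 (u(Q) = (Q**2 + Q**2) + 8 = 2*Q**2 + 8 = 8 + 2*Q**2)
F = 132 (F = 4*(106 - 73) = 4*33 = 132)
F - u(q) = 132 - (8 + 2*(43/4)**2) = 132 - (8 + 2*(1849/16)) = 132 - (8 + 1849/8) = 132 - 1*1913/8 = 132 - 1913/8 = -857/8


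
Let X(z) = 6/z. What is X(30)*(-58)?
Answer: -58/5 ≈ -11.600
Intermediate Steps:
X(30)*(-58) = (6/30)*(-58) = (6*(1/30))*(-58) = (1/5)*(-58) = -58/5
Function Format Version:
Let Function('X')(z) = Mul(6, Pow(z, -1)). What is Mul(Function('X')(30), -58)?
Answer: Rational(-58, 5) ≈ -11.600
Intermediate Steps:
Mul(Function('X')(30), -58) = Mul(Mul(6, Pow(30, -1)), -58) = Mul(Mul(6, Rational(1, 30)), -58) = Mul(Rational(1, 5), -58) = Rational(-58, 5)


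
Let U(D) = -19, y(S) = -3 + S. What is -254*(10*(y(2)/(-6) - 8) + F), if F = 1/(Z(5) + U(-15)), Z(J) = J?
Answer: 418211/21 ≈ 19915.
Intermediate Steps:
F = -1/14 (F = 1/(5 - 19) = 1/(-14) = -1/14 ≈ -0.071429)
-254*(10*(y(2)/(-6) - 8) + F) = -254*(10*((-3 + 2)/(-6) - 8) - 1/14) = -254*(10*(-1*(-⅙) - 8) - 1/14) = -254*(10*(⅙ - 8) - 1/14) = -254*(10*(-47/6) - 1/14) = -254*(-235/3 - 1/14) = -254*(-3293/42) = 418211/21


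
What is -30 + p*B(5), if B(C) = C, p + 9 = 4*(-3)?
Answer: -135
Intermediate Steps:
p = -21 (p = -9 + 4*(-3) = -9 - 12 = -21)
-30 + p*B(5) = -30 - 21*5 = -30 - 105 = -135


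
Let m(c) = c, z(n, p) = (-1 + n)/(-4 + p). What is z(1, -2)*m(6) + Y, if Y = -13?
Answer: -13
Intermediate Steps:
z(n, p) = (-1 + n)/(-4 + p)
z(1, -2)*m(6) + Y = ((-1 + 1)/(-4 - 2))*6 - 13 = (0/(-6))*6 - 13 = -1/6*0*6 - 13 = 0*6 - 13 = 0 - 13 = -13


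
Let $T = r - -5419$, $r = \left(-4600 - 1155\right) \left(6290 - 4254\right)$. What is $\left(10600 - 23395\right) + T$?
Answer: $-11724556$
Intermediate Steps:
$r = -11717180$ ($r = \left(-5755\right) 2036 = -11717180$)
$T = -11711761$ ($T = -11717180 - -5419 = -11717180 + 5419 = -11711761$)
$\left(10600 - 23395\right) + T = \left(10600 - 23395\right) - 11711761 = -12795 - 11711761 = -11724556$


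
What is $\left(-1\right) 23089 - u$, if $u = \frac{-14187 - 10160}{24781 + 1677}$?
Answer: $- \frac{610864415}{26458} \approx -23088.0$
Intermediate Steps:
$u = - \frac{24347}{26458} \approx -0.92021$
$\left(-1\right) 23089 - u = \left(-1\right) 23089 - - \frac{24347}{26458} = -23089 + \frac{24347}{26458} = - \frac{610864415}{26458}$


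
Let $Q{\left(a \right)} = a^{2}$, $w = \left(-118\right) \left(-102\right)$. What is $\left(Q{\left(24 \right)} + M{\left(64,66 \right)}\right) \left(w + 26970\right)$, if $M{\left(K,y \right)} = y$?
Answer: $25041852$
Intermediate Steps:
$w = 12036$
$\left(Q{\left(24 \right)} + M{\left(64,66 \right)}\right) \left(w + 26970\right) = \left(24^{2} + 66\right) \left(12036 + 26970\right) = \left(576 + 66\right) 39006 = 642 \cdot 39006 = 25041852$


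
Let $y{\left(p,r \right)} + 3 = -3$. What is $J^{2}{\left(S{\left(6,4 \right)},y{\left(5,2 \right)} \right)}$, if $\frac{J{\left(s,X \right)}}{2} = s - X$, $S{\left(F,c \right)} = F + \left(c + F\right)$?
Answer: $1936$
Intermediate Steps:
$y{\left(p,r \right)} = -6$ ($y{\left(p,r \right)} = -3 - 3 = -6$)
$S{\left(F,c \right)} = c + 2 F$ ($S{\left(F,c \right)} = F + \left(F + c\right) = c + 2 F$)
$J{\left(s,X \right)} = - 2 X + 2 s$ ($J{\left(s,X \right)} = 2 \left(s - X\right) = - 2 X + 2 s$)
$J^{2}{\left(S{\left(6,4 \right)},y{\left(5,2 \right)} \right)} = \left(\left(-2\right) \left(-6\right) + 2 \left(4 + 2 \cdot 6\right)\right)^{2} = \left(12 + 2 \left(4 + 12\right)\right)^{2} = \left(12 + 2 \cdot 16\right)^{2} = \left(12 + 32\right)^{2} = 44^{2} = 1936$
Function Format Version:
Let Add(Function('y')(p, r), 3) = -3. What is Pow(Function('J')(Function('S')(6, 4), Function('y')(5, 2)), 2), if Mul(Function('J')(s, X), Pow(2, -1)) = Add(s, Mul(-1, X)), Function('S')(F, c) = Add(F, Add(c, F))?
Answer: 1936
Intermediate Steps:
Function('y')(p, r) = -6 (Function('y')(p, r) = Add(-3, -3) = -6)
Function('S')(F, c) = Add(c, Mul(2, F)) (Function('S')(F, c) = Add(F, Add(F, c)) = Add(c, Mul(2, F)))
Function('J')(s, X) = Add(Mul(-2, X), Mul(2, s)) (Function('J')(s, X) = Mul(2, Add(s, Mul(-1, X))) = Add(Mul(-2, X), Mul(2, s)))
Pow(Function('J')(Function('S')(6, 4), Function('y')(5, 2)), 2) = Pow(Add(Mul(-2, -6), Mul(2, Add(4, Mul(2, 6)))), 2) = Pow(Add(12, Mul(2, Add(4, 12))), 2) = Pow(Add(12, Mul(2, 16)), 2) = Pow(Add(12, 32), 2) = Pow(44, 2) = 1936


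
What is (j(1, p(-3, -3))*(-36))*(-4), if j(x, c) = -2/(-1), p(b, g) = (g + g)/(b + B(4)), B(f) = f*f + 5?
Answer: 288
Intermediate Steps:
B(f) = 5 + f**2 (B(f) = f**2 + 5 = 5 + f**2)
p(b, g) = 2*g/(21 + b) (p(b, g) = (g + g)/(b + (5 + 4**2)) = (2*g)/(b + (5 + 16)) = (2*g)/(b + 21) = (2*g)/(21 + b) = 2*g/(21 + b))
j(x, c) = 2 (j(x, c) = -2*(-1) = 2)
(j(1, p(-3, -3))*(-36))*(-4) = (2*(-36))*(-4) = -72*(-4) = 288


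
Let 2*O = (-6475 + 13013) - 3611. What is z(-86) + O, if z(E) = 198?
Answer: 3323/2 ≈ 1661.5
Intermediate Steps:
O = 2927/2 (O = ((-6475 + 13013) - 3611)/2 = (6538 - 3611)/2 = (1/2)*2927 = 2927/2 ≈ 1463.5)
z(-86) + O = 198 + 2927/2 = 3323/2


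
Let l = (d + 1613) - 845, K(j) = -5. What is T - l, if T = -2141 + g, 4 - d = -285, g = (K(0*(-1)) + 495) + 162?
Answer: -2546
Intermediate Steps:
g = 652 (g = (-5 + 495) + 162 = 490 + 162 = 652)
d = 289 (d = 4 - 1*(-285) = 4 + 285 = 289)
l = 1057 (l = (289 + 1613) - 845 = 1902 - 845 = 1057)
T = -1489 (T = -2141 + 652 = -1489)
T - l = -1489 - 1*1057 = -1489 - 1057 = -2546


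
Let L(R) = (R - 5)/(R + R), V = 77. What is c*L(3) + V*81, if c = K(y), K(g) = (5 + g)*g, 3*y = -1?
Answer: 168413/27 ≈ 6237.5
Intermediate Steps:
y = -1/3 (y = (1/3)*(-1) = -1/3 ≈ -0.33333)
K(g) = g*(5 + g)
c = -14/9 (c = -(5 - 1/3)/3 = -1/3*14/3 = -14/9 ≈ -1.5556)
L(R) = (-5 + R)/(2*R) (L(R) = (-5 + R)/((2*R)) = (-5 + R)*(1/(2*R)) = (-5 + R)/(2*R))
c*L(3) + V*81 = -7*(-5 + 3)/(9*3) + 77*81 = -7*(-2)/(9*3) + 6237 = -14/9*(-1/3) + 6237 = 14/27 + 6237 = 168413/27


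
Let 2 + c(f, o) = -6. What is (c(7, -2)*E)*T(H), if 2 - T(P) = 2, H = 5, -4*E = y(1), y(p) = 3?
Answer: 0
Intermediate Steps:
c(f, o) = -8 (c(f, o) = -2 - 6 = -8)
E = -¾ (E = -¼*3 = -¾ ≈ -0.75000)
T(P) = 0 (T(P) = 2 - 1*2 = 2 - 2 = 0)
(c(7, -2)*E)*T(H) = -8*(-¾)*0 = 6*0 = 0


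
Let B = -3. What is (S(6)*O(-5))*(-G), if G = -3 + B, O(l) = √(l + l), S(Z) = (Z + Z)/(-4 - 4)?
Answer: -9*I*√10 ≈ -28.461*I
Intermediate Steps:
S(Z) = -Z/4 (S(Z) = (2*Z)/(-8) = (2*Z)*(-⅛) = -Z/4)
O(l) = √2*√l (O(l) = √(2*l) = √2*√l)
G = -6 (G = -3 - 3 = -6)
(S(6)*O(-5))*(-G) = ((-¼*6)*(√2*√(-5)))*(-1*(-6)) = -3*√2*I*√5/2*6 = -3*I*√10/2*6 = -9*I*√10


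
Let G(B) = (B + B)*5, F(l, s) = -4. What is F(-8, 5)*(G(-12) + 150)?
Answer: -120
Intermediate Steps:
G(B) = 10*B (G(B) = (2*B)*5 = 10*B)
F(-8, 5)*(G(-12) + 150) = -4*(10*(-12) + 150) = -4*(-120 + 150) = -4*30 = -120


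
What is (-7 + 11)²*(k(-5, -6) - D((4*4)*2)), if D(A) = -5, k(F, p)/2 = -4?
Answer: -48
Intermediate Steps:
k(F, p) = -8 (k(F, p) = 2*(-4) = -8)
(-7 + 11)²*(k(-5, -6) - D((4*4)*2)) = (-7 + 11)²*(-8 - 1*(-5)) = 4²*(-8 + 5) = 16*(-3) = -48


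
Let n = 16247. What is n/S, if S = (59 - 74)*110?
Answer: -1477/150 ≈ -9.8467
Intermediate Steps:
S = -1650 (S = -15*110 = -1650)
n/S = 16247/(-1650) = 16247*(-1/1650) = -1477/150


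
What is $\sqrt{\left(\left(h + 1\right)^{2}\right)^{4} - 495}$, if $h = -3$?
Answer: $i \sqrt{239} \approx 15.46 i$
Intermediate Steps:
$\sqrt{\left(\left(h + 1\right)^{2}\right)^{4} - 495} = \sqrt{\left(\left(-3 + 1\right)^{2}\right)^{4} - 495} = \sqrt{\left(\left(-2\right)^{2}\right)^{4} - 495} = \sqrt{4^{4} - 495} = \sqrt{256 - 495} = \sqrt{-239} = i \sqrt{239}$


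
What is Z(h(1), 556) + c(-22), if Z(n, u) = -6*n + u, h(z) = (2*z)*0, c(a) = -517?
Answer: 39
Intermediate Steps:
h(z) = 0
Z(n, u) = u - 6*n
Z(h(1), 556) + c(-22) = (556 - 6*0) - 517 = (556 + 0) - 517 = 556 - 517 = 39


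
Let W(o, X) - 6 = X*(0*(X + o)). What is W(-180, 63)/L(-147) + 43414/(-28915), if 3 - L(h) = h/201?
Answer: 77033/722875 ≈ 0.10656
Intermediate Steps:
L(h) = 3 - h/201
W(o, X) = 6 (W(o, X) = 6 + X*(0*(X + o)) = 6 + X*0 = 6 + 0 = 6)
W(-180, 63)/L(-147) + 43414/(-28915) = 6/(3 - 1/201*(-147)) + 43414/(-28915) = 6/(3 + 49/67) + 43414*(-1/28915) = 6/(250/67) - 43414/28915 = 6*(67/250) - 43414/28915 = 201/125 - 43414/28915 = 77033/722875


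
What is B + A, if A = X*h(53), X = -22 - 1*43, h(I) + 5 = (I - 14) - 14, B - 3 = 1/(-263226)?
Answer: -341404123/263226 ≈ -1297.0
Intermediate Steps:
B = 789677/263226 (B = 3 + 1/(-263226) = 3 - 1/263226 = 789677/263226 ≈ 3.0000)
h(I) = -33 + I (h(I) = -5 + ((I - 14) - 14) = -5 + ((-14 + I) - 14) = -5 + (-28 + I) = -33 + I)
X = -65 (X = -22 - 43 = -65)
A = -1300 (A = -65*(-33 + 53) = -65*20 = -1300)
B + A = 789677/263226 - 1300 = -341404123/263226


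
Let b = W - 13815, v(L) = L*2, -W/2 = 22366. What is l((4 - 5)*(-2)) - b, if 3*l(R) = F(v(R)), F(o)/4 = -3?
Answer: 58543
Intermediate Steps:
W = -44732 (W = -2*22366 = -44732)
v(L) = 2*L
F(o) = -12 (F(o) = 4*(-3) = -12)
b = -58547 (b = -44732 - 13815 = -58547)
l(R) = -4 (l(R) = (⅓)*(-12) = -4)
l((4 - 5)*(-2)) - b = -4 - 1*(-58547) = -4 + 58547 = 58543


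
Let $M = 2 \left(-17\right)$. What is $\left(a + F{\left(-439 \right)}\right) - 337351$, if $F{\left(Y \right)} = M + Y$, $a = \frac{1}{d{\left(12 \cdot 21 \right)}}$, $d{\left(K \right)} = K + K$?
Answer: $- \frac{170263295}{504} \approx -3.3782 \cdot 10^{5}$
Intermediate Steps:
$d{\left(K \right)} = 2 K$
$a = \frac{1}{504}$ ($a = \frac{1}{2 \cdot 12 \cdot 21} = \frac{1}{2 \cdot 252} = \frac{1}{504} \approx 0.0019841$)
$M = -34$
$F{\left(Y \right)} = -34 + Y$
$\left(a + F{\left(-439 \right)}\right) - 337351 = \left(\frac{1}{504} - 473\right) - 337351 = - \frac{238391}{504} - 337351 = - \frac{170263295}{504}$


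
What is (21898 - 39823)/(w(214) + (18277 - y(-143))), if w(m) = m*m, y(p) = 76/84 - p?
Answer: -376425/1342511 ≈ -0.28039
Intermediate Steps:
y(p) = 19/21 - p (y(p) = 76*(1/84) - p = 19/21 - p)
w(m) = m²
(21898 - 39823)/(w(214) + (18277 - y(-143))) = (21898 - 39823)/(214² + (18277 - (19/21 - 1*(-143)))) = -17925/(45796 + (18277 - (19/21 + 143))) = -17925/(45796 + (18277 - 1*3022/21)) = -17925/(45796 + (18277 - 3022/21)) = -17925/(45796 + 380795/21) = -17925/1342511/21 = -17925*21/1342511 = -376425/1342511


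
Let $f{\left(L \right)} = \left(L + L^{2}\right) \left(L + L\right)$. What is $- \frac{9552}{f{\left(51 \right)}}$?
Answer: $- \frac{398}{11271} \approx -0.035312$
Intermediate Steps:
$f{\left(L \right)} = 2 L \left(L + L^{2}\right)$ ($f{\left(L \right)} = \left(L + L^{2}\right) 2 L = 2 L \left(L + L^{2}\right)$)
$- \frac{9552}{f{\left(51 \right)}} = - \frac{9552}{2 \cdot 51^{2} \left(1 + 51\right)} = - \frac{9552}{2 \cdot 2601 \cdot 52} = - \frac{9552}{270504} = \left(-9552\right) \frac{1}{270504} = - \frac{398}{11271}$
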